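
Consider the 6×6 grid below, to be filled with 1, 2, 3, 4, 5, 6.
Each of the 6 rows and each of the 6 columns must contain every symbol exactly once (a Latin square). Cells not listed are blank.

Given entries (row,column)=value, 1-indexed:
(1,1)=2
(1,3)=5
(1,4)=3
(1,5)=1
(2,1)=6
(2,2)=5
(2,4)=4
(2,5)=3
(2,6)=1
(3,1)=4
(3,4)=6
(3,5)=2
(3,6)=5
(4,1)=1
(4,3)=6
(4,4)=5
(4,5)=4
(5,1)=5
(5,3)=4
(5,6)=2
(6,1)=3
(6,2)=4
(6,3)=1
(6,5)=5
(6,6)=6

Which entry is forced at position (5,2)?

3

Row 1, column 2: row 1 has {1, 2, 3, 5} and column 2 has {4, 5}, leaving only 6.
Row 1, column 6: row 1 has {1, 2, 3, 5, 6} and column 6 has {1, 2, 5, 6}, leaving only 4.
Row 2, column 3: row 2 has {1, 3, 4, 5, 6} and column 3 has {1, 4, 5, 6}, leaving only 2.
Row 3, column 3: row 3 has {2, 4, 5, 6} and column 3 has {1, 2, 4, 5, 6}, leaving only 3.
Row 3, column 2: row 3 has {2, 3, 4, 5, 6} and column 2 has {4, 5, 6}, leaving only 1.
Row 5 already has {2, 4, 5} and column 2 already has {1, 4, 5, 6}, so row 5, column 2 must be 3.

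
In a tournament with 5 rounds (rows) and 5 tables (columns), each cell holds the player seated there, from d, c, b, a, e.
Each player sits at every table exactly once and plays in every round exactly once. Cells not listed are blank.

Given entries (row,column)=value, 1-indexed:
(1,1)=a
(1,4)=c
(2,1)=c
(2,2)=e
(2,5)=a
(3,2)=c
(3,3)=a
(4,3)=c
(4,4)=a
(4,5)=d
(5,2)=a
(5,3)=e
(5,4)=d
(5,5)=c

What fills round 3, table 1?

d

Round 2, table 4: round 2 has {c, a, e} and table 4 has {d, c, a}, leaving only b.
Round 2, table 3: round 2 has {c, b, a, e} and table 3 has {c, a, e}, leaving only d.
Round 1, table 3: round 1 has {c, a} and table 3 has {d, c, a, e}, leaving only b.
Round 1, table 2: round 1 has {c, b, a} and table 2 has {c, a, e}, leaving only d.
Round 1, table 5: round 1 has {d, c, b, a} and table 5 has {d, c, a}, leaving only e.
Round 3, table 4: round 3 has {c, a} and table 4 has {d, c, b, a}, leaving only e.
Round 3, table 5: round 3 has {c, a, e} and table 5 has {d, c, a, e}, leaving only b.
Round 3 already has {c, b, a, e} and table 1 already has {c, a}, so round 3, table 1 must be d.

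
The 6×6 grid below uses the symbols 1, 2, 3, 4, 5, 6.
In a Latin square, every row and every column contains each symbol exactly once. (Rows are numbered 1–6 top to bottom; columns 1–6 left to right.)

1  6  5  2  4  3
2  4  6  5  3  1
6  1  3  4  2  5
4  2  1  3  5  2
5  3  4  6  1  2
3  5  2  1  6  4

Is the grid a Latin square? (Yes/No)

Column 6 contains 2 twice (at rows 4 and 5), so it is not a permutation.

No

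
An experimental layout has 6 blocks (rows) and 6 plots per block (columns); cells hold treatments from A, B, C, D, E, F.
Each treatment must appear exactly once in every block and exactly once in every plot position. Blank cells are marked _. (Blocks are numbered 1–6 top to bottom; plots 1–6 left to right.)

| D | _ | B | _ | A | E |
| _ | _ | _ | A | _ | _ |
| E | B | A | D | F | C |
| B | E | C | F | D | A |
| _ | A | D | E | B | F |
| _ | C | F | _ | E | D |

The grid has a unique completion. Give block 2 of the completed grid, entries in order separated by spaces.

F D E A C B

Block 2, plot 3: block 2 has {A} and plot 3 has {A, B, C, D, F}, leaving only E.
Block 2, plot 5: block 2 has {A, E} and plot 5 has {A, B, D, E, F}, leaving only C.
Block 2, plot 1: block 2 has {A, C, E} and plot 1 has {B, D, E}, leaving only F.
Block 2, plot 2: block 2 has {A, C, E, F} and plot 2 has {A, B, C, E}, leaving only D.
Block 2, plot 6: block 2 has {A, C, D, E, F} and plot 6 has {A, C, D, E, F}, leaving only B.
So block 2 reads: F D E A C B.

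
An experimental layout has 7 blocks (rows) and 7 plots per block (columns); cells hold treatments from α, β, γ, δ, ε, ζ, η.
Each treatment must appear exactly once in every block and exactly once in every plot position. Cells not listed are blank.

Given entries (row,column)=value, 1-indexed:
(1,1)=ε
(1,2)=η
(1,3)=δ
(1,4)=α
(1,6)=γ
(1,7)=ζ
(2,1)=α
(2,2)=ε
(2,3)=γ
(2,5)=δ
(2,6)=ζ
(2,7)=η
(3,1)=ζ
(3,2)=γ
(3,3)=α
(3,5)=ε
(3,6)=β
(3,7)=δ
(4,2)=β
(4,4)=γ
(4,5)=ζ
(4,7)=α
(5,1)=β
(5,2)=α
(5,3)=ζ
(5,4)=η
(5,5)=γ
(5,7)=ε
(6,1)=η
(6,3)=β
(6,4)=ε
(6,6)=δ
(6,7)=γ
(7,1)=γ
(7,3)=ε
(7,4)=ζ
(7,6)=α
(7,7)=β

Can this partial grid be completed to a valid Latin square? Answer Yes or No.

Block 3, plot 4: block 3 together with plot 4 already contain {α, β, γ, δ, ε, ζ, η} — every symbol — so nothing can go there. The grid has no valid completion.

No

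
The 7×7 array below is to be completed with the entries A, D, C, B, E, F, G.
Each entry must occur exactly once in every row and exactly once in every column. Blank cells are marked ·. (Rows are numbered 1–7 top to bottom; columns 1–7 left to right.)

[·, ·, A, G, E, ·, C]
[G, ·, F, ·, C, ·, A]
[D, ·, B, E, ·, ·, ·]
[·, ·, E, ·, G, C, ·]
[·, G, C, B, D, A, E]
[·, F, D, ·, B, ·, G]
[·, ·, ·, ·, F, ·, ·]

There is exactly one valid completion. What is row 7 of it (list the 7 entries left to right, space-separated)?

Row 7, column 3: row 7 has {F} and column 3 has {A, D, C, B, E, F}, leaving only G.
Row 2, column 4: row 2 has {A, C, F, G} and column 4 has {B, E, G}, leaving only D.
Row 3, column 5: row 3 has {D, B, E} and column 5 has {D, C, B, E, F, G}, leaving only A.
Row 3, column 2: row 3 has {A, D, B, E} and column 2 has {F, G}, leaving only C.
Row 3, column 7: row 3 has {A, D, C, B, E} and column 7 has {A, C, E, G}, leaving only F.
Row 3, column 6: row 3 has {A, D, C, B, E, F} and column 6 has {A, C}, leaving only G.
Row 5, column 1: row 5 has {A, D, C, B, E, G} and column 1 has {D, G}, leaving only F.
Row 1, column 1: row 1 has {A, C, E, G} and column 1 has {D, F, G}, leaving only B.
Row 1, column 2: row 1 has {A, C, B, E, G} and column 2 has {C, F, G}, leaving only D.
Row 1, column 6: row 1 has {A, D, C, B, E, G} and column 6 has {A, C, G}, leaving only F.
Row 4, column 1: row 4 has {C, E, G} and column 1 has {D, B, F, G}, leaving only A.
Row 4, column 2: row 4 has {A, C, E, G} and column 2 has {D, C, F, G}, leaving only B.
Row 2, column 2: row 2 has {A, D, C, F, G} and column 2 has {D, C, B, F, G}, leaving only E.
Row 7, column 2: row 7 has {F, G} and column 2 has {D, C, B, E, F, G}, leaving only A.
Row 7, column 4: row 7 has {A, F, G} and column 4 has {D, B, E, G}, leaving only C.
Row 7, column 1: row 7 has {A, C, F, G} and column 1 has {A, D, B, F, G}, leaving only E.
Row 2, column 6: row 2 has {A, D, C, E, F, G} and column 6 has {A, C, F, G}, leaving only B.
Row 7, column 6: row 7 has {A, C, E, F, G} and column 6 has {A, C, B, F, G}, leaving only D.
Row 7, column 7: row 7 has {A, D, C, E, F, G} and column 7 has {A, C, E, F, G}, leaving only B.
So row 7 reads: E A G C F D B.

E A G C F D B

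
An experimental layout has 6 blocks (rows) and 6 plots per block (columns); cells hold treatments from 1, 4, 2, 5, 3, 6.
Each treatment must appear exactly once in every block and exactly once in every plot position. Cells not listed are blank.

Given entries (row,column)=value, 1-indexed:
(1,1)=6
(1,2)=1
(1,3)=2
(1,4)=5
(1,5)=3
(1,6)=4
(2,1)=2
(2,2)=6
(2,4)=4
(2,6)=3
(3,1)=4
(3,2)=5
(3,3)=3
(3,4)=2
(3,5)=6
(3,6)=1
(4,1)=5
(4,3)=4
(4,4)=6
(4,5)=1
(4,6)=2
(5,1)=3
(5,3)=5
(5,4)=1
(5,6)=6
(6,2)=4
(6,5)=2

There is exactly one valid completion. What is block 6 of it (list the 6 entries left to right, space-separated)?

1 4 6 3 2 5

Block 6, plot 1: block 6 has {4, 2} and plot 1 has {4, 2, 5, 3, 6}, leaving only 1.
Block 6, plot 3: block 6 has {1, 4, 2} and plot 3 has {4, 2, 5, 3}, leaving only 6.
Block 6, plot 4: block 6 has {1, 4, 2, 6} and plot 4 has {1, 4, 2, 5, 6}, leaving only 3.
Block 6, plot 6: block 6 has {1, 4, 2, 3, 6} and plot 6 has {1, 4, 2, 3, 6}, leaving only 5.
So block 6 reads: 1 4 6 3 2 5.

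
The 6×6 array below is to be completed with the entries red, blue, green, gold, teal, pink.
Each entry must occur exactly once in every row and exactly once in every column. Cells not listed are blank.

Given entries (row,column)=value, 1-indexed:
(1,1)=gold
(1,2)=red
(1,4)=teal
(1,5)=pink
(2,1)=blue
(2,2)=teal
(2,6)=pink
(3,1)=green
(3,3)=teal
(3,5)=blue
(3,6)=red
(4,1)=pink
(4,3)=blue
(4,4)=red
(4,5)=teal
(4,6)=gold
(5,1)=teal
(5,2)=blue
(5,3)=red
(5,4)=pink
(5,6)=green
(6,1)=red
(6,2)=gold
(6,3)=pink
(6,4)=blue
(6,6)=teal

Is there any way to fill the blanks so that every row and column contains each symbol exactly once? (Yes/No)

Yes

No row or column among the givens repeats a symbol, and propagating forced cells runs into no contradiction.
One valid completion exists (for instance, gold red green teal pink blue / blue teal gold green red pink / green pink teal gold blue red / pink green blue red teal gold / teal blue red pink gold green / red gold pink blue green teal).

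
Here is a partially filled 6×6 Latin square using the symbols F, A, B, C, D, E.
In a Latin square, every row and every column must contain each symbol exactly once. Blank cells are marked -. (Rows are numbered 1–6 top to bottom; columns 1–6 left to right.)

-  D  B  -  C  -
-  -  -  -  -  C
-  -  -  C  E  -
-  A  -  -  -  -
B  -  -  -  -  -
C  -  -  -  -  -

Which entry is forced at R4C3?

Row 4, column 3 is narrowed to {F, C, D, E}.
If it were F, propagating the remaining blanks reaches a contradiction.
If it were D, propagating the remaining blanks reaches a contradiction.
If it were E, propagating the remaining blanks reaches a contradiction.
So row 4, column 3 must be C.

C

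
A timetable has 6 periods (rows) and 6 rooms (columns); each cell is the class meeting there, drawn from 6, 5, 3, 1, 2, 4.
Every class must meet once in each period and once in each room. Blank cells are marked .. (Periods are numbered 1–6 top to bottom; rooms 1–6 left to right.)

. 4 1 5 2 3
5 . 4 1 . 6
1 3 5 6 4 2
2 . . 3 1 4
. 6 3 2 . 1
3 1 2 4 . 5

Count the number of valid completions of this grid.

Period 1, room 1: eliminating its period and room leaves {6}.
Period 2, room 2: eliminating its period and room leaves {2}.
Period 2, room 5: eliminating its period and room leaves {3}.
Period 4, room 2: eliminating its period and room leaves {5}.
Period 4, room 3: eliminating its period and room leaves {6}.
Period 5, room 1: eliminating its period and room leaves {4}.
Period 5, room 5: eliminating its period and room leaves {5}.
Period 6, room 5: eliminating its period and room leaves {6}.
Only one assignment across all blanks avoids any period or room repeat, giving 1 completion.

1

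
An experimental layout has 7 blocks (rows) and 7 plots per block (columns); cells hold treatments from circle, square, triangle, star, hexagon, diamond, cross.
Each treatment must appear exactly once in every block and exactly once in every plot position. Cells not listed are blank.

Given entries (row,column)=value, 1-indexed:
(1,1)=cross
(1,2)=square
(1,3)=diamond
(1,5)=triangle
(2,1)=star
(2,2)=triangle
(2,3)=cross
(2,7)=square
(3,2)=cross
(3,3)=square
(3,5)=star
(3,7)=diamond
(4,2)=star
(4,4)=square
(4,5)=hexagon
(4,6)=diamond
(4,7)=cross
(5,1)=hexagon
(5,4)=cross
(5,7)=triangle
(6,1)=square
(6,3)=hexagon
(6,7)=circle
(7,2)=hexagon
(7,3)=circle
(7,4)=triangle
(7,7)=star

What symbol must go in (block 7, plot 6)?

Block 1, plot 7: block 1 has {square, triangle, diamond, cross} and plot 7 has {circle, square, triangle, star, diamond, cross}, leaving only hexagon.
Block 4, plot 3: block 4 has {square, star, hexagon, diamond, cross} and plot 3 has {circle, square, hexagon, diamond, cross}, leaving only triangle.
Block 4, plot 1: block 4 has {square, triangle, star, hexagon, diamond, cross} and plot 1 has {square, star, hexagon, cross}, leaving only circle.
Block 3, plot 1: block 3 has {square, star, diamond, cross} and plot 1 has {circle, square, star, hexagon, cross}, leaving only triangle.
Block 5, plot 3: block 5 has {triangle, hexagon, cross} and plot 3 has {circle, square, triangle, hexagon, diamond, cross}, leaving only star.
Block 6, plot 2: block 6 has {circle, square, hexagon} and plot 2 has {square, triangle, star, hexagon, cross}, leaving only diamond.
Block 5, plot 2: block 5 has {triangle, star, hexagon, cross} and plot 2 has {square, triangle, star, hexagon, diamond, cross}, leaving only circle.
Block 5, plot 6: block 5 has {circle, triangle, star, hexagon, cross} and plot 6 has {diamond}, leaving only square.
Block 7 already has {circle, triangle, star, hexagon} and plot 6 already has {square, diamond}, so block 7, plot 6 must be cross.

cross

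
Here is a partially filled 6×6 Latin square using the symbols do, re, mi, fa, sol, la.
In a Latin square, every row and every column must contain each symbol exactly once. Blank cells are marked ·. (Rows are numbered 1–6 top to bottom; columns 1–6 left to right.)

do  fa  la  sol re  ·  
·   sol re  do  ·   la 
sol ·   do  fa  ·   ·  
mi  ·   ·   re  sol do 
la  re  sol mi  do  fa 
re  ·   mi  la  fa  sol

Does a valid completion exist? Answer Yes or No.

No row or column among the givens repeats a symbol, and propagating forced cells runs into no contradiction.
One valid completion exists (for instance, do fa la sol re mi / fa sol re do mi la / sol mi do fa la re / mi la fa re sol do / la re sol mi do fa / re do mi la fa sol).

Yes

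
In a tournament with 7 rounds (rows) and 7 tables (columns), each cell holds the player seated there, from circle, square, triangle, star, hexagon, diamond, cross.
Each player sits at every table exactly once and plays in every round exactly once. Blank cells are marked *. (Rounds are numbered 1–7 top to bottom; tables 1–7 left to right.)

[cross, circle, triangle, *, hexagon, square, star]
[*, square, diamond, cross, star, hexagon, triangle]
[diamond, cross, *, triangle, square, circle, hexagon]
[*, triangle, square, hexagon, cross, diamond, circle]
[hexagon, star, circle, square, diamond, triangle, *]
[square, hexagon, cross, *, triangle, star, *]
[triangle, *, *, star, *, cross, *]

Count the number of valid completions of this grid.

Round 1, table 4: eliminating its round and table leaves {diamond}.
Round 2, table 1: eliminating its round and table leaves {circle}.
Round 3, table 3: eliminating its round and table leaves {star}.
Round 4, table 1: eliminating its round and table leaves {star}.
Round 5, table 7: eliminating its round and table leaves {cross}.
Round 6, table 4: eliminating its round and table leaves {circle, diamond}.
Round 6, table 7: eliminating its round and table leaves {diamond}.
Round 7, table 2: eliminating its round and table leaves {diamond}.
Round 7, table 3: eliminating its round and table leaves {hexagon}.
Round 7, table 5: eliminating its round and table leaves {circle}.
Round 7, table 7: eliminating its round and table leaves {square, diamond}.
Only one assignment across all blanks avoids any round or table repeat, giving 1 completion.

1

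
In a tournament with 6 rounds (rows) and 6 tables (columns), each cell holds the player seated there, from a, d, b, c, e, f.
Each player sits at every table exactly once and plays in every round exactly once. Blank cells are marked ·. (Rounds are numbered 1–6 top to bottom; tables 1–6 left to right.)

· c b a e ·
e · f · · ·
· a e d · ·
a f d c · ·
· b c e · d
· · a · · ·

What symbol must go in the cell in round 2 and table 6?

Round 1, table 6: round 1 has {a, b, c, e} and table 6 has {d}, leaving only f.
Round 1, table 1: round 1 has {a, b, c, e, f} and table 1 has {a, e}, leaving only d.
Round 2, table 2: round 2 has {e, f} and table 2 has {a, b, c, f}, leaving only d.
Round 2, table 4: round 2 has {d, e, f} and table 4 has {a, d, c, e}, leaving only b.
Round 4, table 5: round 4 has {a, d, c, f} and table 5 has {e}, leaving only b.
Round 4, table 6: round 4 has {a, d, b, c, f} and table 6 has {d, f}, leaving only e.
Round 5, table 1: round 5 has {d, b, c, e} and table 1 has {a, d, e}, leaving only f.
Round 5, table 5: round 5 has {d, b, c, e, f} and table 5 has {b, e}, leaving only a.
Round 2, table 5: round 2 has {d, b, e, f} and table 5 has {a, b, e}, leaving only c.
Round 2 already has {d, b, c, e, f} and table 6 already has {d, e, f}, so round 2, table 6 must be a.

a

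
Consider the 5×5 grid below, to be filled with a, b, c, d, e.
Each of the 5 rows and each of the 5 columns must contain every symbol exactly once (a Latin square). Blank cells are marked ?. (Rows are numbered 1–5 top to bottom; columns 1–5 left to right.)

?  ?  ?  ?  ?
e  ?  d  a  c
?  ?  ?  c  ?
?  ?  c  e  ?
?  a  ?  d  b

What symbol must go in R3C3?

b

Row 1, column 4: row 1 has {} and column 4 has {a, c, d, e}, leaving only b.
Row 2, column 2: row 2 has {a, c, d, e} and column 2 has {a}, leaving only b.
Row 4, column 2: row 4 has {c, e} and column 2 has {a, b}, leaving only d.
Row 3, column 2: row 3 has {c} and column 2 has {a, b, d}, leaving only e.
Row 1, column 2: row 1 has {b} and column 2 has {a, b, d, e}, leaving only c.
Row 4, column 5: row 4 has {c, d, e} and column 5 has {b, c}, leaving only a.
Row 3, column 5: row 3 has {c, e} and column 5 has {a, b, c}, leaving only d.
Row 1, column 5: row 1 has {b, c} and column 5 has {a, b, c, d}, leaving only e.
Row 1, column 3: row 1 has {b, c, e} and column 3 has {c, d}, leaving only a.
Row 3 already has {c, d, e} and column 3 already has {a, c, d}, so row 3, column 3 must be b.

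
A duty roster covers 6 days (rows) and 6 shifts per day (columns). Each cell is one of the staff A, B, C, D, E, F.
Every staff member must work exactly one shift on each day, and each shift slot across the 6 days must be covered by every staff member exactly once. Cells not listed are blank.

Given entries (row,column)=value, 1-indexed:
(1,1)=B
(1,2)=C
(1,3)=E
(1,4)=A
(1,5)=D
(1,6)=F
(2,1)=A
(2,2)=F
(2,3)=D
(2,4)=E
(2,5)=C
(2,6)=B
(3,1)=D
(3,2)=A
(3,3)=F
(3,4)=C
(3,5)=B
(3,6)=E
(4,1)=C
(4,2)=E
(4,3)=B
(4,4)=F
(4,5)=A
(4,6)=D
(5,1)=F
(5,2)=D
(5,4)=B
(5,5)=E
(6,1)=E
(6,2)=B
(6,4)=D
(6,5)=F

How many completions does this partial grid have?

2

Day 5, shift 3: eliminating its day and shift leaves {A, C}.
Day 5, shift 6: eliminating its day and shift leaves {A, C}.
Day 6, shift 3: eliminating its day and shift leaves {A, C}.
Day 6, shift 6: eliminating its day and shift leaves {A, C}.
Enumerating the assignments across these blanks that avoid any day or shift repeat gives 2 completions.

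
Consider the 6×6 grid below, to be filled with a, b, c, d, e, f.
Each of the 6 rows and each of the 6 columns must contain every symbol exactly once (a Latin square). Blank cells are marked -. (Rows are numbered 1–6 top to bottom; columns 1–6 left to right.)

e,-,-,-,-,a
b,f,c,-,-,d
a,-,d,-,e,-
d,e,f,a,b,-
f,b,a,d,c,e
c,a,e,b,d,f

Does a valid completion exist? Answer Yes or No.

Yes

No row or column among the givens repeats a symbol, and propagating forced cells runs into no contradiction.
One valid completion exists (for instance, e d b c f a / b f c e a d / a c d f e b / d e f a b c / f b a d c e / c a e b d f).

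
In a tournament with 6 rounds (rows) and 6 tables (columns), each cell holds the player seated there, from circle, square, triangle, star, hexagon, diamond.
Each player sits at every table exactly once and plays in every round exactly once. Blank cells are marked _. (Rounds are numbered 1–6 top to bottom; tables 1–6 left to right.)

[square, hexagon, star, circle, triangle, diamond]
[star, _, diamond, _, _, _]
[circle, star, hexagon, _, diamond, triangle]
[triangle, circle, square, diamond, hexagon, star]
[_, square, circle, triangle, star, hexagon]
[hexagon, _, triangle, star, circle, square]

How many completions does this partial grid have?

Round 2, table 2: eliminating its round and table leaves {triangle}.
Round 2, table 4: eliminating its round and table leaves {square, hexagon}.
Round 2, table 5: eliminating its round and table leaves {square}.
Round 2, table 6: eliminating its round and table leaves {circle}.
Round 3, table 4: eliminating its round and table leaves {square}.
Round 5, table 1: eliminating its round and table leaves {diamond}.
Round 6, table 2: eliminating its round and table leaves {diamond}.
Only one assignment across all blanks avoids any round or table repeat, giving 1 completion.

1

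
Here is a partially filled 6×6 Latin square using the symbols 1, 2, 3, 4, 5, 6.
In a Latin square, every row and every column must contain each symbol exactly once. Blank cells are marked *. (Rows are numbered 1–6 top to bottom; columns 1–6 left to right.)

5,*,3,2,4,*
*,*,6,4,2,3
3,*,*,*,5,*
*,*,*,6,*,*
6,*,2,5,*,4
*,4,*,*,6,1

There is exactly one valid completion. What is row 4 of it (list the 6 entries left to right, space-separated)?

4 2 1 6 3 5

Row 1, column 6: row 1 has {2, 3, 4, 5} and column 6 has {1, 3, 4}, leaving only 6.
Row 1, column 2: row 1 has {2, 3, 4, 5, 6} and column 2 has {4}, leaving only 1.
Row 2, column 1: row 2 has {2, 3, 4, 6} and column 1 has {3, 5, 6}, leaving only 1.
Row 2, column 2: row 2 has {1, 2, 3, 4, 6} and column 2 has {1, 4}, leaving only 5.
Row 3, column 4: row 3 has {3, 5} and column 4 has {2, 4, 5, 6}, leaving only 1.
Row 3, column 3: row 3 has {1, 3, 5} and column 3 has {2, 3, 6}, leaving only 4.
Row 3, column 6: row 3 has {1, 3, 4, 5} and column 6 has {1, 3, 4, 6}, leaving only 2.
Row 4, column 6: row 4 has {6} and column 6 has {1, 2, 3, 4, 6}, leaving only 5.
Row 4, column 3: row 4 has {5, 6} and column 3 has {2, 3, 4, 6}, leaving only 1.
Row 4, column 5: row 4 has {1, 5, 6} and column 5 has {2, 4, 5, 6}, leaving only 3.
Row 4, column 2: row 4 has {1, 3, 5, 6} and column 2 has {1, 4, 5}, leaving only 2.
Row 4, column 1: row 4 has {1, 2, 3, 5, 6} and column 1 has {1, 3, 5, 6}, leaving only 4.
So row 4 reads: 4 2 1 6 3 5.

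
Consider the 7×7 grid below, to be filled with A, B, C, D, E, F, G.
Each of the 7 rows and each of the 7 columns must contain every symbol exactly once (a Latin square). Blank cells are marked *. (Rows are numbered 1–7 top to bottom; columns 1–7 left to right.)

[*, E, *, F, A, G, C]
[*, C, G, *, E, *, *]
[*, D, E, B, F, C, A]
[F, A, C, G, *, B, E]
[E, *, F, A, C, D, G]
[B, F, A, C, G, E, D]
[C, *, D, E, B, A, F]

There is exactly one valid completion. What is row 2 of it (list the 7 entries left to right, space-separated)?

Row 2, column 4: row 2 has {C, E, G} and column 4 has {A, B, C, E, F, G}, leaving only D.
Row 2, column 1: row 2 has {C, D, E, G} and column 1 has {B, C, E, F}, leaving only A.
Row 2, column 6: row 2 has {A, C, D, E, G} and column 6 has {A, B, C, D, E, G}, leaving only F.
Row 2, column 7: row 2 has {A, C, D, E, F, G} and column 7 has {A, C, D, E, F, G}, leaving only B.
So row 2 reads: A C G D E F B.

A C G D E F B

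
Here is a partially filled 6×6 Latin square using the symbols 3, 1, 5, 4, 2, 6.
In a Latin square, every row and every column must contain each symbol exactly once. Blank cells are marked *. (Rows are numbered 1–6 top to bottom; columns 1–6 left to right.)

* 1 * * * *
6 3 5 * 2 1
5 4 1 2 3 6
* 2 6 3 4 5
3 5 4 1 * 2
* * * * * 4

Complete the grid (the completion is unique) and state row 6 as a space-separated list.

2 6 3 5 1 4

Row 6, column 2: row 6 has {4} and column 2 has {3, 1, 5, 4, 2}, leaving only 6.
Row 6, column 4: row 6 has {4, 6} and column 4 has {3, 1, 2}, leaving only 5.
Row 6, column 5: row 6 has {5, 4, 6} and column 5 has {3, 4, 2}, leaving only 1.
Row 6, column 1: row 6 has {1, 5, 4, 6} and column 1 has {3, 5, 6}, leaving only 2.
Row 6, column 3: row 6 has {1, 5, 4, 2, 6} and column 3 has {1, 5, 4, 6}, leaving only 3.
So row 6 reads: 2 6 3 5 1 4.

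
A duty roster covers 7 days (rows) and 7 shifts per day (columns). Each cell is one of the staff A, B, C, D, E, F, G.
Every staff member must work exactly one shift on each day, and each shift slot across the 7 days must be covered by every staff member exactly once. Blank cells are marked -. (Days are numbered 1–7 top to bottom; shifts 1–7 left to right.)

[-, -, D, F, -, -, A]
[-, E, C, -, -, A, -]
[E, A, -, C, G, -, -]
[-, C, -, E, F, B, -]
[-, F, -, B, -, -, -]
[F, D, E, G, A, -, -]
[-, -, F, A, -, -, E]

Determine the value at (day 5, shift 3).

Day 2, shift 4: day 2 has {A, C, E} and shift 4 has {A, B, C, E, F, G}, leaving only D.
Day 2, shift 5: day 2 has {A, C, D, E} and shift 5 has {A, F, G}, leaving only B.
Day 2, shift 1: day 2 has {A, B, C, D, E} and shift 1 has {E, F}, leaving only G.
Day 2, shift 7: day 2 has {A, B, C, D, E, G} and shift 7 has {A, E}, leaving only F.
Day 3, shift 3: day 3 has {A, C, E, G} and shift 3 has {C, D, E, F}, leaving only B.
Day 3, shift 7: day 3 has {A, B, C, E, G} and shift 7 has {A, E, F}, leaving only D.
Day 3, shift 6: day 3 has {A, B, C, D, E, G} and shift 6 has {A, B}, leaving only F.
Day 4, shift 7: day 4 has {B, C, E, F} and shift 7 has {A, D, E, F}, leaving only G.
Day 4, shift 3: day 4 has {B, C, E, F, G} and shift 3 has {B, C, D, E, F}, leaving only A.
Day 5 already has {B, F} and shift 3 already has {A, B, C, D, E, F}, so day 5, shift 3 must be G.

G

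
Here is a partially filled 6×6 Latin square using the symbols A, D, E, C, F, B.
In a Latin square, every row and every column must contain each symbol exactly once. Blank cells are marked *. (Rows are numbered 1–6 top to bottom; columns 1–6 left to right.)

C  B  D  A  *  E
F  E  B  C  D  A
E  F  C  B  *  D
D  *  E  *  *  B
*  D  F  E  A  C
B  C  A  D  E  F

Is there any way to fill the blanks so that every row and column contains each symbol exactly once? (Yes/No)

Row 3, column 5: row 3 together with column 5 already contain {A, D, E, C, F, B} — every symbol — so nothing can go there. The grid has no valid completion.

No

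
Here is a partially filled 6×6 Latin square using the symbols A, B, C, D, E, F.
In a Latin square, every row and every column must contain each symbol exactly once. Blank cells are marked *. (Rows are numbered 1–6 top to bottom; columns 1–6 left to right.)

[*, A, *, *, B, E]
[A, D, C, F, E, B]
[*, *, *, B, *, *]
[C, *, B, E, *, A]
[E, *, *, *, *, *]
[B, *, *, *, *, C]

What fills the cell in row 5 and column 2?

Row 4, column 2: row 4 has {A, B, C, E} and column 2 has {A, D}, leaving only F.
Row 4, column 5: row 4 has {A, B, C, E, F} and column 5 has {B, E}, leaving only D.
Row 6, column 2: row 6 has {B, C} and column 2 has {A, D, F}, leaving only E.
Row 3, column 2: row 3 has {B} and column 2 has {A, D, E, F}, leaving only C.
Row 5 already has {E} and column 2 already has {A, C, D, E, F}, so row 5, column 2 must be B.

B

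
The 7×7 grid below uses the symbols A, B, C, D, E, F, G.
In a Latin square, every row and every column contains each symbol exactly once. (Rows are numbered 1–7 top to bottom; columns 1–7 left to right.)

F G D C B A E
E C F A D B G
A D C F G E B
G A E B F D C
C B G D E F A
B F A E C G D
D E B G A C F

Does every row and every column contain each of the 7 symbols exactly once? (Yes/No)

Each row is a permutation of the 7 symbols, and so is each column.

Yes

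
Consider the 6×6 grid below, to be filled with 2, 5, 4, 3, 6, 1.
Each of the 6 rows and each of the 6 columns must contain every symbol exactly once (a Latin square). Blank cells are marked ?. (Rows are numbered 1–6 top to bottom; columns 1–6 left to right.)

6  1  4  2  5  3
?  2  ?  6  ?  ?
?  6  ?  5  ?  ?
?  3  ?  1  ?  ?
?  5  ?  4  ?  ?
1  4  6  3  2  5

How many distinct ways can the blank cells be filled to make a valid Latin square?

14

Row 2, column 1: eliminating its row and column leaves {5, 4, 3}.
Row 2, column 3: eliminating its row and column leaves {5, 3, 1}.
Row 2, column 5: eliminating its row and column leaves {4, 3, 1}.
Row 2, column 6: eliminating its row and column leaves {4, 1}.
Row 3, column 1: eliminating its row and column leaves {2, 4, 3}.
Row 3, column 3: eliminating its row and column leaves {2, 3, 1}.
Row 3, column 5: eliminating its row and column leaves {4, 3, 1}.
Row 3, column 6: eliminating its row and column leaves {2, 4, 1}.
Row 4, column 1: eliminating its row and column leaves {2, 5, 4}.
Row 4, column 3: eliminating its row and column leaves {2, 5}.
Row 4, column 5: eliminating its row and column leaves {4, 6}.
Row 4, column 6: eliminating its row and column leaves {2, 4, 6}.
Row 5, column 1: eliminating its row and column leaves {2, 3}.
Row 5, column 3: eliminating its row and column leaves {2, 3, 1}.
Row 5, column 5: eliminating its row and column leaves {3, 6, 1}.
Row 5, column 6: eliminating its row and column leaves {2, 6, 1}.
Enumerating the assignments across these blanks that avoid any row or column repeat gives 14 completions.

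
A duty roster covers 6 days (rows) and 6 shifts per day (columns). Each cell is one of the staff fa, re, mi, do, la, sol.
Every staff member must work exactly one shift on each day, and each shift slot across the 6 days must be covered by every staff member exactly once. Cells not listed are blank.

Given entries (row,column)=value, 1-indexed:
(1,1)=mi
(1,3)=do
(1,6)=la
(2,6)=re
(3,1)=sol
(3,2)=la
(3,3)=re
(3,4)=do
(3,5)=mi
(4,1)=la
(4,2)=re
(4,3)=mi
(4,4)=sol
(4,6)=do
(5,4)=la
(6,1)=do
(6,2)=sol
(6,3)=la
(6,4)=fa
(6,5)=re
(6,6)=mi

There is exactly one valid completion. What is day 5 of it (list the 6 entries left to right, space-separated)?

re mi fa la do sol

Day 1, shift 2: day 1 has {mi, do, la} and shift 2 has {re, la, sol}, leaving only fa.
Day 1, shift 4: day 1 has {fa, mi, do, la} and shift 4 has {fa, do, la, sol}, leaving only re.
Day 1, shift 5: day 1 has {fa, re, mi, do, la} and shift 5 has {re, mi}, leaving only sol.
Day 2, shift 1: day 2 has {re} and shift 1 has {mi, do, la, sol}, leaving only fa.
Day 5, shift 1: day 5 has {la} and shift 1 has {fa, mi, do, la, sol}, leaving only re.
Day 2, shift 3: day 2 has {fa, re} and shift 3 has {re, mi, do, la}, leaving only sol.
Day 5, shift 3: day 5 has {re, la} and shift 3 has {re, mi, do, la, sol}, leaving only fa.
Day 5, shift 5: day 5 has {fa, re, la} and shift 5 has {re, mi, sol}, leaving only do.
Day 5, shift 2: day 5 has {fa, re, do, la} and shift 2 has {fa, re, la, sol}, leaving only mi.
Day 5, shift 6: day 5 has {fa, re, mi, do, la} and shift 6 has {re, mi, do, la}, leaving only sol.
So day 5 reads: re mi fa la do sol.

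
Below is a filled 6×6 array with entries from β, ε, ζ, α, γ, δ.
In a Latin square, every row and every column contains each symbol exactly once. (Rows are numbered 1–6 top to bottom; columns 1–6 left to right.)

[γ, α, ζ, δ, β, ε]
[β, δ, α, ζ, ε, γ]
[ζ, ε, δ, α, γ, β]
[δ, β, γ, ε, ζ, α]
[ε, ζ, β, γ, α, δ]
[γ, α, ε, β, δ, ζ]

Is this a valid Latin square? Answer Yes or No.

Every row is a permutation, but column 2 contains α twice (at rows 1 and 6).

No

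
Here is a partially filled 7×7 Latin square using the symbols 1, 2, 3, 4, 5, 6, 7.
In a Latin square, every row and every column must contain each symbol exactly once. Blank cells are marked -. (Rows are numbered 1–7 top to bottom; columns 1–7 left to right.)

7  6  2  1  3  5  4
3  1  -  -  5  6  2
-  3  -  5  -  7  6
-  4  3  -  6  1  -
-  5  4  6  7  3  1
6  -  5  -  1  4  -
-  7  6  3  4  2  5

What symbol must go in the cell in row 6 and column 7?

Row 2, column 3: row 2 has {1, 2, 3, 5, 6} and column 3 has {2, 3, 4, 5, 6}, leaving only 7.
Row 2, column 4: row 2 has {1, 2, 3, 5, 6, 7} and column 4 has {1, 3, 5, 6}, leaving only 4.
Row 3, column 3: row 3 has {3, 5, 6, 7} and column 3 has {2, 3, 4, 5, 6, 7}, leaving only 1.
Row 3, column 5: row 3 has {1, 3, 5, 6, 7} and column 5 has {1, 3, 4, 5, 6, 7}, leaving only 2.
Row 3, column 1: row 3 has {1, 2, 3, 5, 6, 7} and column 1 has {3, 6, 7}, leaving only 4.
Row 4, column 7: row 4 has {1, 3, 4, 6} and column 7 has {1, 2, 4, 5, 6}, leaving only 7.
Row 6 already has {1, 4, 5, 6} and column 7 already has {1, 2, 4, 5, 6, 7}, so row 6, column 7 must be 3.

3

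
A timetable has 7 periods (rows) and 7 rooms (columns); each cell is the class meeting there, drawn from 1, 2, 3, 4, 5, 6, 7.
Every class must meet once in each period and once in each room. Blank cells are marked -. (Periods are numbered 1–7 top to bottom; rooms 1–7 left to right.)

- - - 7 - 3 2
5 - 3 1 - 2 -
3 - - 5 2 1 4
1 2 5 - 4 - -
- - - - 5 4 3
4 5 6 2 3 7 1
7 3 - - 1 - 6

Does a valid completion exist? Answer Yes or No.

Period 1, room 1: period 1 has {2, 3, 7} and room 1 has {1, 3, 4, 5, 7}, so it must be 6.
Now period 1, room 5: period 1 together with room 5 already contain {1, 2, 3, 4, 5, 6, 7} — every symbol — so nothing can go there. The grid has no valid completion.

No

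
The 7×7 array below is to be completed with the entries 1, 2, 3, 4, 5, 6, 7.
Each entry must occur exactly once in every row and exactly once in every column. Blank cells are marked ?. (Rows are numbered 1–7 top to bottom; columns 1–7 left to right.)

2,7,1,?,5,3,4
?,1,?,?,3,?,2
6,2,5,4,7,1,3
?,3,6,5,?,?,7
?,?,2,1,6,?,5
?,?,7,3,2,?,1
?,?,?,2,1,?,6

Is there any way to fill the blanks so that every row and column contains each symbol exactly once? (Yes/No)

Yes

No row or column among the givens repeats a symbol, and propagating forced cells runs into no contradiction.
One valid completion exists (for instance, 2 7 1 6 5 3 4 / 5 1 4 7 3 6 2 / 6 2 5 4 7 1 3 / 1 3 6 5 4 2 7 / 3 4 2 1 6 7 5 / 4 6 7 3 2 5 1 / 7 5 3 2 1 4 6).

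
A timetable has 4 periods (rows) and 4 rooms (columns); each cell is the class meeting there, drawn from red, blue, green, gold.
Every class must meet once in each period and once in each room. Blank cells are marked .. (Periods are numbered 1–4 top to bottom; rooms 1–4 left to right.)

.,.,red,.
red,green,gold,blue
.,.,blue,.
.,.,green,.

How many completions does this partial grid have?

4

Period 1, room 1: eliminating its period and room leaves {blue, green, gold}.
Period 1, room 2: eliminating its period and room leaves {blue, gold}.
Period 1, room 4: eliminating its period and room leaves {green, gold}.
Period 3, room 1: eliminating its period and room leaves {green, gold}.
Period 3, room 2: eliminating its period and room leaves {red, gold}.
Period 3, room 4: eliminating its period and room leaves {red, green, gold}.
Period 4, room 1: eliminating its period and room leaves {blue, gold}.
Period 4, room 2: eliminating its period and room leaves {red, blue, gold}.
Period 4, room 4: eliminating its period and room leaves {red, gold}.
Enumerating the assignments across these blanks that avoid any period or room repeat gives 4 completions.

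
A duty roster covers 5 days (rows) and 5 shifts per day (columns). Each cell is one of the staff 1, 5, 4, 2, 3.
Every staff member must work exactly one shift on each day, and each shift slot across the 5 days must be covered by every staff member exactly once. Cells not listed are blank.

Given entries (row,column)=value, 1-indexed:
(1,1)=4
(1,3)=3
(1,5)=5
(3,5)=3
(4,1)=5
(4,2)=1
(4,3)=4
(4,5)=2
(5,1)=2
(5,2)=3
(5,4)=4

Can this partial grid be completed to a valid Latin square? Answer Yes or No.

No day or shift among the givens repeats a symbol, and propagating forced cells runs into no contradiction.
One valid completion exists (for instance, 4 2 3 1 5 / 3 5 1 2 4 / 1 4 2 5 3 / 5 1 4 3 2 / 2 3 5 4 1).

Yes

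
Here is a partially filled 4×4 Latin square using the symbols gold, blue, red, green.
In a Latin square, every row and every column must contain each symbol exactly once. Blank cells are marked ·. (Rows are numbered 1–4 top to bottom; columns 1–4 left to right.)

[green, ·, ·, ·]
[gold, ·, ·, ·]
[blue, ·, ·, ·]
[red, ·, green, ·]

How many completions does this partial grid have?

Row 1, column 2: eliminating its row and column leaves {gold, blue, red}.
Row 1, column 3: eliminating its row and column leaves {gold, blue, red}.
Row 1, column 4: eliminating its row and column leaves {gold, blue, red}.
Row 2, column 2: eliminating its row and column leaves {blue, red, green}.
Row 2, column 3: eliminating its row and column leaves {blue, red}.
Row 2, column 4: eliminating its row and column leaves {blue, red, green}.
Row 3, column 2: eliminating its row and column leaves {gold, red, green}.
Row 3, column 3: eliminating its row and column leaves {gold, red}.
Row 3, column 4: eliminating its row and column leaves {gold, red, green}.
Row 4, column 2: eliminating its row and column leaves {gold, blue}.
Row 4, column 4: eliminating its row and column leaves {gold, blue}.
Enumerating the assignments across these blanks that avoid any row or column repeat gives 8 completions.

8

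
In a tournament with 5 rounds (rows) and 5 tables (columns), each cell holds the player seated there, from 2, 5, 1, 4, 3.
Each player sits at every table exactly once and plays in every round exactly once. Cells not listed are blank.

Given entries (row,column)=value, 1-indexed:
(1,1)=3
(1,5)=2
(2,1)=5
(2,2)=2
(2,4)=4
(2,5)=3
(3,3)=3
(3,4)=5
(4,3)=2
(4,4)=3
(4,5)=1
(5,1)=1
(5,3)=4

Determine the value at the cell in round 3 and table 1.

2

Round 1, table 4: round 1 has {2, 3} and table 4 has {5, 4, 3}, leaving only 1.
Round 1, table 3: round 1 has {2, 1, 3} and table 3 has {2, 4, 3}, leaving only 5.
Round 1, table 2: round 1 has {2, 5, 1, 3} and table 2 has {2}, leaving only 4.
Round 2, table 3: round 2 has {2, 5, 4, 3} and table 3 has {2, 5, 4, 3}, leaving only 1.
Round 3, table 2: round 3 has {5, 3} and table 2 has {2, 4}, leaving only 1.
Round 3, table 5: round 3 has {5, 1, 3} and table 5 has {2, 1, 3}, leaving only 4.
Round 3 already has {5, 1, 4, 3} and table 1 already has {5, 1, 3}, so round 3, table 1 must be 2.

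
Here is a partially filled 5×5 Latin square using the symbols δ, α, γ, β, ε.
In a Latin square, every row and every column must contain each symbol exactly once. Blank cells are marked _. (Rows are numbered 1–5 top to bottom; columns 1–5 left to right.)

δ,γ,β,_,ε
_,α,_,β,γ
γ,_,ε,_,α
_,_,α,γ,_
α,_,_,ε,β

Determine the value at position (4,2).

ε

Row 1, column 4: row 1 has {δ, γ, β, ε} and column 4 has {γ, β, ε}, leaving only α.
Row 2, column 1: row 2 has {α, γ, β} and column 1 has {δ, α, γ}, leaving only ε.
Row 2, column 3: row 2 has {α, γ, β, ε} and column 3 has {α, β, ε}, leaving only δ.
Row 3, column 4: row 3 has {α, γ, ε} and column 4 has {α, γ, β, ε}, leaving only δ.
Row 3, column 2: row 3 has {δ, α, γ, ε} and column 2 has {α, γ}, leaving only β.
Row 4, column 1: row 4 has {α, γ} and column 1 has {δ, α, γ, ε}, leaving only β.
Row 4, column 5: row 4 has {α, γ, β} and column 5 has {α, γ, β, ε}, leaving only δ.
Row 4 already has {δ, α, γ, β} and column 2 already has {α, γ, β}, so row 4, column 2 must be ε.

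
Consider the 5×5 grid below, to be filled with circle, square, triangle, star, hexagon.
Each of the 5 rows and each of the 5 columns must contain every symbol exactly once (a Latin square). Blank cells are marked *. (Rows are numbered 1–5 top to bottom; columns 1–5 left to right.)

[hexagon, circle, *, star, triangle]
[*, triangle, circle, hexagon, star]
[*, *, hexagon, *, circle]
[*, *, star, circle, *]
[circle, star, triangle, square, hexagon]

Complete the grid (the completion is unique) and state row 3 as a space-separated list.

star square hexagon triangle circle

Row 3, column 2: row 3 has {circle, hexagon} and column 2 has {circle, triangle, star}, leaving only square.
Row 3, column 4: row 3 has {circle, square, hexagon} and column 4 has {circle, square, star, hexagon}, leaving only triangle.
Row 3, column 1: row 3 has {circle, square, triangle, hexagon} and column 1 has {circle, hexagon}, leaving only star.
So row 3 reads: star square hexagon triangle circle.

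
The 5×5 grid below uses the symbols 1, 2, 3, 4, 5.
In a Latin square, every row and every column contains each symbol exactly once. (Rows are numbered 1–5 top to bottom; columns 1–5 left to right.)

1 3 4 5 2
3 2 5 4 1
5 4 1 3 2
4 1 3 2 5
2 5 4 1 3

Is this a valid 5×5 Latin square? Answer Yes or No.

No

Every row is a permutation, but column 5 contains 2 twice (at rows 1 and 3).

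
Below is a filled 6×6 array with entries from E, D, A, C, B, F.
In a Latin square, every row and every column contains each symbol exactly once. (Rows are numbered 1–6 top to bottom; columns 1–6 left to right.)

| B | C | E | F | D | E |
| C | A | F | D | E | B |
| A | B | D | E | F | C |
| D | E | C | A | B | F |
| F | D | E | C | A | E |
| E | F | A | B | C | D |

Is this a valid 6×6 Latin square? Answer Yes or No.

No

Row 5 contains E twice (at columns 3 and 6); row 1 is also not a permutation.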